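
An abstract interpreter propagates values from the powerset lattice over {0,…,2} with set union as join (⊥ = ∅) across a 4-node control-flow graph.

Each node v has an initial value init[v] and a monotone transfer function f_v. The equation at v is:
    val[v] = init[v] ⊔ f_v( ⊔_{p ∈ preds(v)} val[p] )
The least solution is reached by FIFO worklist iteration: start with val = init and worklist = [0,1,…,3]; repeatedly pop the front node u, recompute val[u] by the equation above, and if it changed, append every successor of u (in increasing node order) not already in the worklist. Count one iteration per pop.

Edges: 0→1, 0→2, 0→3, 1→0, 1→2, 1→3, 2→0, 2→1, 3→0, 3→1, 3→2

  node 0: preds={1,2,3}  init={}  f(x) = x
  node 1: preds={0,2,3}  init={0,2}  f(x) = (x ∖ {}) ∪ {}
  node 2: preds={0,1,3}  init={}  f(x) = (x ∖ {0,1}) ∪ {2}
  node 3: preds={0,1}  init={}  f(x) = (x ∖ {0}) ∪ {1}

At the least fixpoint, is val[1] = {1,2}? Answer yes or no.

no

Worklist (9 pops):
  #1 pop 0: in={0,2} → {0,2} (was {}); enqueue []
  #2 pop 1: in={0,2} → {0,2} (no change)
  #3 pop 2: in={0,2} → {2} (was {}); enqueue [0,1]
  #4 pop 3: in={0,2} → {1,2} (was {}); enqueue [2]
  #5 pop 0: in={0,1,2} → {0,1,2} (was {0,2}); enqueue [3]
  #6 pop 1: in={0,1,2} → {0,1,2} (was {0,2}); enqueue [0]
  #7 pop 2: in={0,1,2} → {2} (no change)
  #8 pop 3: in={0,1,2} → {1,2} (no change)
  #9 pop 0: in={0,1,2} → {0,1,2} (no change)

Fixpoint:
  val[0] = {0,1,2}
  val[1] = {0,1,2}
  val[2] = {2}
  val[3] = {1,2}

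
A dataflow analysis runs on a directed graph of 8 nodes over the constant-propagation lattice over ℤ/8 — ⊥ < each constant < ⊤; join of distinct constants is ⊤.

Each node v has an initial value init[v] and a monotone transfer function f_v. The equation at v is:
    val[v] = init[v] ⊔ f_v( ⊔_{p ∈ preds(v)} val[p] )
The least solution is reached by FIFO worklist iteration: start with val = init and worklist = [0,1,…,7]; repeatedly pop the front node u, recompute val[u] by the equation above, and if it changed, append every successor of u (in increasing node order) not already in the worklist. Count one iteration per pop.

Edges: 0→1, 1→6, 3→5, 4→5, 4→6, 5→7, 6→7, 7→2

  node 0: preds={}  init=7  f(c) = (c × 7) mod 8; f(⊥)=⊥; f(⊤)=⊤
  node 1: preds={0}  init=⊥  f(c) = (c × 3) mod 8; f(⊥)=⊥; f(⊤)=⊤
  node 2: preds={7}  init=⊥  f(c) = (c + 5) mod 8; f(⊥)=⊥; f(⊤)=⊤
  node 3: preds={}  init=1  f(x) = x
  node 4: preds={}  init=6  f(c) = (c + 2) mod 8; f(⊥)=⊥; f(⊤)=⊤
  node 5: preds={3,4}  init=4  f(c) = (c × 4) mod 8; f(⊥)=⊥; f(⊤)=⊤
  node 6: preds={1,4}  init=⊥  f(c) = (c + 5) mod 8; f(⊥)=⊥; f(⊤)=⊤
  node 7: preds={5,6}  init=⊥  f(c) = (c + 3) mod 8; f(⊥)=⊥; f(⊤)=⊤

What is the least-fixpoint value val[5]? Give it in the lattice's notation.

⊤

Iteration log — 9 steps:
  step 1. node 0  ⊔preds=⊥  new=7  stable
  step 2. node 1  ⊔preds=7  new=5  old=⊥  +wl: 
  step 3. node 2  ⊔preds=⊥  new=⊥  stable
  step 4. node 3  ⊔preds=⊥  new=1  stable
  step 5. node 4  ⊔preds=⊥  new=6  stable
  step 6. node 5  ⊔preds=⊤  new=⊤  old=4  +wl: 
  step 7. node 6  ⊔preds=⊤  new=⊤  old=⊥  +wl: 
  step 8. node 7  ⊔preds=⊤  new=⊤  old=⊥  +wl: 2
  step 9. node 2  ⊔preds=⊤  new=⊤  old=⊥  +wl: 

Least fixpoint reached:
  node 0: 7
  node 1: 5
  node 2: ⊤
  node 3: 1
  node 4: 6
  node 5: ⊤
  node 6: ⊤
  node 7: ⊤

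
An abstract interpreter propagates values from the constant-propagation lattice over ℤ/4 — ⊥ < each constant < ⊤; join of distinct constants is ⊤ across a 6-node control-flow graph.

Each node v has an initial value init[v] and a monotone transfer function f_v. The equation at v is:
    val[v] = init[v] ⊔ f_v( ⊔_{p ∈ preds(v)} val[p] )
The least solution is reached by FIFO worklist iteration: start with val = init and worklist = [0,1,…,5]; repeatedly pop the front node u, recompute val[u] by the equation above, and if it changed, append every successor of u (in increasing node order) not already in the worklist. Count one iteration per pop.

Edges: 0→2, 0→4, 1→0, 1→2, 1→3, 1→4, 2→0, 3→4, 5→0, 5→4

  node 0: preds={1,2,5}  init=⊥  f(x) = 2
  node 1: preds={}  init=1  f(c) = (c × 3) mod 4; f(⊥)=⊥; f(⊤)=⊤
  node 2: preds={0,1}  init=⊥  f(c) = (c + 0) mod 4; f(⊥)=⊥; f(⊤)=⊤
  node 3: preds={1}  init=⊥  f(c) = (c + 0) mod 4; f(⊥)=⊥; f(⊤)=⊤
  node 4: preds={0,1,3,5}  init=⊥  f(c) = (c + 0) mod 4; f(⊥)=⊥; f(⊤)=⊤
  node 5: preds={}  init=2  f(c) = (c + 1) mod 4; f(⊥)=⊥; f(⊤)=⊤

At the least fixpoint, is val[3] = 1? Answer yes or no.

Worklist (7 pops):
  #1 pop 0: in=⊤ → 2 (was ⊥); enqueue []
  #2 pop 1: in=⊥ → 1 (no change)
  #3 pop 2: in=⊤ → ⊤ (was ⊥); enqueue [0]
  #4 pop 3: in=1 → 1 (was ⊥); enqueue []
  #5 pop 4: in=⊤ → ⊤ (was ⊥); enqueue []
  #6 pop 5: in=⊥ → 2 (no change)
  #7 pop 0: in=⊤ → 2 (no change)

Fixpoint:
  val[0] = 2
  val[1] = 1
  val[2] = ⊤
  val[3] = 1
  val[4] = ⊤
  val[5] = 2

yes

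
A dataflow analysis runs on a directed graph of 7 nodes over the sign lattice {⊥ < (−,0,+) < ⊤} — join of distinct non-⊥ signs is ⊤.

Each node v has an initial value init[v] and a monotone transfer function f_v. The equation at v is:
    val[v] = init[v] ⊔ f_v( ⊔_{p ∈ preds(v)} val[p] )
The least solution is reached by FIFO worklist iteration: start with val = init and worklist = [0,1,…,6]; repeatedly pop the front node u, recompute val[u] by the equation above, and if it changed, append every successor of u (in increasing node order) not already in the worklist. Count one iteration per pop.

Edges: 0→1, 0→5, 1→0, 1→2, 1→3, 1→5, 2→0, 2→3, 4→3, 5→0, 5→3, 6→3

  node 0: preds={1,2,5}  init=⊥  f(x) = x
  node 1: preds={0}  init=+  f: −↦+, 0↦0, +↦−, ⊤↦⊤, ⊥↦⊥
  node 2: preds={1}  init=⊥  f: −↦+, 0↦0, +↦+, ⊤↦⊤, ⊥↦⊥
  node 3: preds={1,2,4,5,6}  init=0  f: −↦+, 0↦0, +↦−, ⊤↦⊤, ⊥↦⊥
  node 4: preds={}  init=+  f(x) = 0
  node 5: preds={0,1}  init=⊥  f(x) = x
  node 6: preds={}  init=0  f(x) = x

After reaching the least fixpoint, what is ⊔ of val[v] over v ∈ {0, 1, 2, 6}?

⊤

Worklist (11 pops):
  #1 pop 0: in=+ → + (was ⊥); enqueue []
  #2 pop 1: in=+ → ⊤ (was +); enqueue [0]
  #3 pop 2: in=⊤ → ⊤ (was ⊥); enqueue []
  #4 pop 3: in=⊤ → ⊤ (was 0); enqueue []
  #5 pop 4: in=⊥ → ⊤ (was +); enqueue [3]
  #6 pop 5: in=⊤ → ⊤ (was ⊥); enqueue []
  #7 pop 6: in=⊥ → 0 (no change)
  #8 pop 0: in=⊤ → ⊤ (was +); enqueue [1,5]
  #9 pop 3: in=⊤ → ⊤ (no change)
  #10 pop 1: in=⊤ → ⊤ (no change)
  #11 pop 5: in=⊤ → ⊤ (no change)

Fixpoint:
  val[0] = ⊤
  val[1] = ⊤
  val[2] = ⊤
  val[3] = ⊤
  val[4] = ⊤
  val[5] = ⊤
  val[6] = 0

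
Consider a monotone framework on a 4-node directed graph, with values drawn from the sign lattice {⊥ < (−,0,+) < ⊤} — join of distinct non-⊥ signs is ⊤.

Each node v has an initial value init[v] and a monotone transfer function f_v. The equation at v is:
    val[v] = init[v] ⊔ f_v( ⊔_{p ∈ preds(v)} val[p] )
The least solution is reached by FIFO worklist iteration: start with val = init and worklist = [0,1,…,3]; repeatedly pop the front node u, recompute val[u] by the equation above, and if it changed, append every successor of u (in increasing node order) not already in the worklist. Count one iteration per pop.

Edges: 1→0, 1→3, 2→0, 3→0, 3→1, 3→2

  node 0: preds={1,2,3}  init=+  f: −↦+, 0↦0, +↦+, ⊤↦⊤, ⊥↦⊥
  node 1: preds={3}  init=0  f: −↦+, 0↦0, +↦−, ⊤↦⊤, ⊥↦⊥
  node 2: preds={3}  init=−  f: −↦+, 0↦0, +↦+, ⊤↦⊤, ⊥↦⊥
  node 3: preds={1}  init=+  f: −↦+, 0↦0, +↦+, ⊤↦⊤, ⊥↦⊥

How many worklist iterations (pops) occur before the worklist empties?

Trace (7 dequeues):
  [1] u=0 | in ⊤ | out ⊤ | prev + | push {}
  [2] u=1 | in + | out ⊤ | prev 0 | push {0}
  [3] u=2 | in + | out ⊤ | prev − | push {}
  [4] u=3 | in ⊤ | out ⊤ | prev + | push {1,2}
  [5] u=0 | in ⊤ | out ⊤ | ==
  [6] u=1 | in ⊤ | out ⊤ | ==
  [7] u=2 | in ⊤ | out ⊤ | ==

Converged values:
  [0] ⊤
  [1] ⊤
  [2] ⊤
  [3] ⊤

7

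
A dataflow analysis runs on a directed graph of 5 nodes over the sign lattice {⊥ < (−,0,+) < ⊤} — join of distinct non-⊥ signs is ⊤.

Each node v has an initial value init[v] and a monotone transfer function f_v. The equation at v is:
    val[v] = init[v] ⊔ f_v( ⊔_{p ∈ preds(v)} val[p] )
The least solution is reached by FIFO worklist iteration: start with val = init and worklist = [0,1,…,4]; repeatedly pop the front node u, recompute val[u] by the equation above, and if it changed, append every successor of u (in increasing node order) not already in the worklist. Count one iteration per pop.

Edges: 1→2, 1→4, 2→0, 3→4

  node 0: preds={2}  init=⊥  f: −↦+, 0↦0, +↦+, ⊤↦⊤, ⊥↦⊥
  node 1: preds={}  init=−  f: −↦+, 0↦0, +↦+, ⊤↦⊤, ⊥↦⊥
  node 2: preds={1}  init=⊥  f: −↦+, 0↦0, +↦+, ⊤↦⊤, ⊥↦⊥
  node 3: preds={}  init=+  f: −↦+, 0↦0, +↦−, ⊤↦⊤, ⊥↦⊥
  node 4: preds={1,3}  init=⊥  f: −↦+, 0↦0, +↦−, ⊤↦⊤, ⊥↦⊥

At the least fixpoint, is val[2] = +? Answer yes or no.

Iteration log — 6 steps:
  step 1. node 0  ⊔preds=⊥  new=⊥  stable
  step 2. node 1  ⊔preds=⊥  new=−  stable
  step 3. node 2  ⊔preds=−  new=+  old=⊥  +wl: 0
  step 4. node 3  ⊔preds=⊥  new=+  stable
  step 5. node 4  ⊔preds=⊤  new=⊤  old=⊥  +wl: 
  step 6. node 0  ⊔preds=+  new=+  old=⊥  +wl: 

Least fixpoint reached:
  node 0: +
  node 1: −
  node 2: +
  node 3: +
  node 4: ⊤

yes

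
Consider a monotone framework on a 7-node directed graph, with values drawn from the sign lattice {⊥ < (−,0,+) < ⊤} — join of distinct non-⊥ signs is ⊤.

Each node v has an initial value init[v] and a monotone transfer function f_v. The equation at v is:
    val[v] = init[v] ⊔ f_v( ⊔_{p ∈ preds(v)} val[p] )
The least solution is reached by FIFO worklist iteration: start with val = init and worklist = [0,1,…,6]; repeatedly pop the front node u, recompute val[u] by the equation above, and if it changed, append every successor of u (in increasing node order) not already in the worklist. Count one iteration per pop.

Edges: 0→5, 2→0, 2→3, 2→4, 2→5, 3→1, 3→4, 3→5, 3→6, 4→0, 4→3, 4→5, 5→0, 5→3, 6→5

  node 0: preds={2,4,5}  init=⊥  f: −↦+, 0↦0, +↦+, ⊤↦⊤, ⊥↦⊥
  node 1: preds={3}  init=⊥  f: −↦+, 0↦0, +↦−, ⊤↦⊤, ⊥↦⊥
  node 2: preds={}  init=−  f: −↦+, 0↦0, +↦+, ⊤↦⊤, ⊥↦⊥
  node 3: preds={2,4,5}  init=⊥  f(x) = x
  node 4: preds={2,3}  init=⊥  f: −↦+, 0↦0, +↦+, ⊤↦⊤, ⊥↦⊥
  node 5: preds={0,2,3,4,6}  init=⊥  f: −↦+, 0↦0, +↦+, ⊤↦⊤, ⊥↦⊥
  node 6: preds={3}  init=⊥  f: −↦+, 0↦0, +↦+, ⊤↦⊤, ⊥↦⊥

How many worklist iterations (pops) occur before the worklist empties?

17

Worklist (17 pops):
  #1 pop 0: in=− → + (was ⊥); enqueue []
  #2 pop 1: in=⊥ → ⊥ (no change)
  #3 pop 2: in=⊥ → − (no change)
  #4 pop 3: in=− → − (was ⊥); enqueue [1]
  #5 pop 4: in=− → + (was ⊥); enqueue [0,3]
  #6 pop 5: in=⊤ → ⊤ (was ⊥); enqueue []
  #7 pop 6: in=− → + (was ⊥); enqueue [5]
  #8 pop 1: in=− → + (was ⊥); enqueue []
  #9 pop 0: in=⊤ → ⊤ (was +); enqueue []
  #10 pop 3: in=⊤ → ⊤ (was −); enqueue [1,4,6]
  #11 pop 5: in=⊤ → ⊤ (no change)
  #12 pop 1: in=⊤ → ⊤ (was +); enqueue []
  #13 pop 4: in=⊤ → ⊤ (was +); enqueue [0,3,5]
  #14 pop 6: in=⊤ → ⊤ (was +); enqueue []
  #15 pop 0: in=⊤ → ⊤ (no change)
  #16 pop 3: in=⊤ → ⊤ (no change)
  #17 pop 5: in=⊤ → ⊤ (no change)

Fixpoint:
  val[0] = ⊤
  val[1] = ⊤
  val[2] = −
  val[3] = ⊤
  val[4] = ⊤
  val[5] = ⊤
  val[6] = ⊤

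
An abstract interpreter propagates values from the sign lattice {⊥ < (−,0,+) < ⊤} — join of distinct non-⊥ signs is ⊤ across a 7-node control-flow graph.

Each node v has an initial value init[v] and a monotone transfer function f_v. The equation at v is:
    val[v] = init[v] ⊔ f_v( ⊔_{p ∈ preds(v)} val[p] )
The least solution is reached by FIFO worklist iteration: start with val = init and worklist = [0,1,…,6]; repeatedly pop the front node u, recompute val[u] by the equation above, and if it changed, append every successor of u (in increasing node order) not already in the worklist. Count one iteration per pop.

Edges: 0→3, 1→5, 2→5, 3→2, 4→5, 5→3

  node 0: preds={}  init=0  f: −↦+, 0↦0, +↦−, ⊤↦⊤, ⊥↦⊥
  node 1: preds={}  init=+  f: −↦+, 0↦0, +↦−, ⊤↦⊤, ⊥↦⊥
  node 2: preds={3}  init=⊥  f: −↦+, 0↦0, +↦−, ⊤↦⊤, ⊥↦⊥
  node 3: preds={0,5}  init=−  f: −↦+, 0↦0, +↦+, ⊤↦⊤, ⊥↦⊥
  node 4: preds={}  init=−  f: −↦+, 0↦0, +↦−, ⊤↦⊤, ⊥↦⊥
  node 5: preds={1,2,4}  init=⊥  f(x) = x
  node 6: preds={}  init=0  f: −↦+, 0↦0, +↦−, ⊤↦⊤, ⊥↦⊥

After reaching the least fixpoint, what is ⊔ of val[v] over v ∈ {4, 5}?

⊤

Trace (10 dequeues):
  [1] u=0 | in ⊥ | out 0 | ==
  [2] u=1 | in ⊥ | out + | ==
  [3] u=2 | in − | out + | prev ⊥ | push {}
  [4] u=3 | in 0 | out ⊤ | prev − | push {2}
  [5] u=4 | in ⊥ | out − | ==
  [6] u=5 | in ⊤ | out ⊤ | prev ⊥ | push {3}
  [7] u=6 | in ⊥ | out 0 | ==
  [8] u=2 | in ⊤ | out ⊤ | prev + | push {5}
  [9] u=3 | in ⊤ | out ⊤ | ==
  [10] u=5 | in ⊤ | out ⊤ | ==

Converged values:
  [0] 0
  [1] +
  [2] ⊤
  [3] ⊤
  [4] −
  [5] ⊤
  [6] 0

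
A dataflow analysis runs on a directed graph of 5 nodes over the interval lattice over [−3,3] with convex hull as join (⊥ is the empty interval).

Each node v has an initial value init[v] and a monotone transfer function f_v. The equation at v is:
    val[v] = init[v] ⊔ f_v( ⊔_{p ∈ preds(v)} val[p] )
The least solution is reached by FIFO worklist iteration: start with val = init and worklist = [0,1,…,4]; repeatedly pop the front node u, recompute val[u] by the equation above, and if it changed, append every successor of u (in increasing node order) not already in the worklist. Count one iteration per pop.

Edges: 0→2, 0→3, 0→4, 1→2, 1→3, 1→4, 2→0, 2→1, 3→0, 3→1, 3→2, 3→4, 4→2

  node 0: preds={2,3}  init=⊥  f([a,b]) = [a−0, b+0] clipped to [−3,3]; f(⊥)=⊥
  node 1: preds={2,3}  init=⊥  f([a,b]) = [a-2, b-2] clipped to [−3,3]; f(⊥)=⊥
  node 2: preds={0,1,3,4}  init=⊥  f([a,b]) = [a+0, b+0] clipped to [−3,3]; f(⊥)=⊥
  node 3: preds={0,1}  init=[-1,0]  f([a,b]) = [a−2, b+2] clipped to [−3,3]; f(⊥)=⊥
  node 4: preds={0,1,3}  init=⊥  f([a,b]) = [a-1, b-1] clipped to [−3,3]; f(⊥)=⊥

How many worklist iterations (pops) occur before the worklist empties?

Worklist (17 pops):
  #1 pop 0: in=[-1,0] → [-1,0] (was ⊥); enqueue []
  #2 pop 1: in=[-1,0] → [-3,-2] (was ⊥); enqueue []
  #3 pop 2: in=[-3,0] → [-3,0] (was ⊥); enqueue [0,1]
  #4 pop 3: in=[-3,0] → [-3,2] (was [-1,0]); enqueue [2]
  #5 pop 4: in=[-3,2] → [-3,1] (was ⊥); enqueue []
  #6 pop 0: in=[-3,2] → [-3,2] (was [-1,0]); enqueue [3,4]
  #7 pop 1: in=[-3,2] → [-3,0] (was [-3,-2]); enqueue []
  #8 pop 2: in=[-3,2] → [-3,2] (was [-3,0]); enqueue [0,1]
  #9 pop 3: in=[-3,2] → [-3,3] (was [-3,2]); enqueue [2]
  #10 pop 4: in=[-3,3] → [-3,2] (was [-3,1]); enqueue []
  #11 pop 0: in=[-3,3] → [-3,3] (was [-3,2]); enqueue [3,4]
  #12 pop 1: in=[-3,3] → [-3,1] (was [-3,0]); enqueue []
  #13 pop 2: in=[-3,3] → [-3,3] (was [-3,2]); enqueue [0,1]
  #14 pop 3: in=[-3,3] → [-3,3] (no change)
  #15 pop 4: in=[-3,3] → [-3,2] (no change)
  #16 pop 0: in=[-3,3] → [-3,3] (no change)
  #17 pop 1: in=[-3,3] → [-3,1] (no change)

Fixpoint:
  val[0] = [-3,3]
  val[1] = [-3,1]
  val[2] = [-3,3]
  val[3] = [-3,3]
  val[4] = [-3,2]

17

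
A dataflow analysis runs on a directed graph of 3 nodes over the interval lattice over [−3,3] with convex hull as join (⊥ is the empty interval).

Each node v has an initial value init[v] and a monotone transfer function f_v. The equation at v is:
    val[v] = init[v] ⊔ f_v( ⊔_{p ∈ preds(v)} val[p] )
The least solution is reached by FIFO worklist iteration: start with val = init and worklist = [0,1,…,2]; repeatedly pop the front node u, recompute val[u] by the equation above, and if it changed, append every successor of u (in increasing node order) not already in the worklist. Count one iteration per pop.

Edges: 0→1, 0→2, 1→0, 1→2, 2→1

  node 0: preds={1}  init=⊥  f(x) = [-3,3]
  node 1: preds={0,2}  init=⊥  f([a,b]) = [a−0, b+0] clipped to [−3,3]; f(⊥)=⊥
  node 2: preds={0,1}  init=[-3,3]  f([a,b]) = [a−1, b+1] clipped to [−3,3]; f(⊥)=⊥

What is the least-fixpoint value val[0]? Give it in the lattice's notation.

Iteration log — 4 steps:
  step 1. node 0  ⊔preds=⊥  new=[-3,3]  old=⊥  +wl: 
  step 2. node 1  ⊔preds=[-3,3]  new=[-3,3]  old=⊥  +wl: 0
  step 3. node 2  ⊔preds=[-3,3]  new=[-3,3]  stable
  step 4. node 0  ⊔preds=[-3,3]  new=[-3,3]  stable

Least fixpoint reached:
  node 0: [-3,3]
  node 1: [-3,3]
  node 2: [-3,3]

[-3,3]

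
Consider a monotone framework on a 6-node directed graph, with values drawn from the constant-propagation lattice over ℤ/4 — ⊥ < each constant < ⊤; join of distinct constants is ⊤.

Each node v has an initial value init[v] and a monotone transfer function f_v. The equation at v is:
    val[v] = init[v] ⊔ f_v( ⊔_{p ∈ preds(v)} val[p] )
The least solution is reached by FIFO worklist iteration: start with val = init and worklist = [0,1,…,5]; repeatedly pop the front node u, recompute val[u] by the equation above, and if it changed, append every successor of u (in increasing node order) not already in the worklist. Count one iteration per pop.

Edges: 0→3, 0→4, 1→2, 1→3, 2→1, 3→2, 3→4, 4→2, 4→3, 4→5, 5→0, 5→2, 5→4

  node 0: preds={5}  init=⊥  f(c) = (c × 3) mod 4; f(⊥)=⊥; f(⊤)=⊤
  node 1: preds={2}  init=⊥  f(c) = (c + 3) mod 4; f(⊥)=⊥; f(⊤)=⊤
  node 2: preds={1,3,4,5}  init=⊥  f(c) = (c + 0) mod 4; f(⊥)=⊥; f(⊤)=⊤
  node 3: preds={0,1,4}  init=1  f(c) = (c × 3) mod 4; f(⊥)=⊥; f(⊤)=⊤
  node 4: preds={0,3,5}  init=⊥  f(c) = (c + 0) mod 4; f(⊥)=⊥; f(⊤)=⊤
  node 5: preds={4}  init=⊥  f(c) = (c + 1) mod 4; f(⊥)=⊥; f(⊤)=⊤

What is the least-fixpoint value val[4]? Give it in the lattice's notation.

Trace (19 dequeues):
  [1] u=0 | in ⊥ | out ⊥ | ==
  [2] u=1 | in ⊥ | out ⊥ | ==
  [3] u=2 | in 1 | out 1 | prev ⊥ | push {1}
  [4] u=3 | in ⊥ | out 1 | ==
  [5] u=4 | in 1 | out 1 | prev ⊥ | push {2,3}
  [6] u=5 | in 1 | out 2 | prev ⊥ | push {0,4}
  [7] u=1 | in 1 | out 0 | prev ⊥ | push {}
  [8] u=2 | in ⊤ | out ⊤ | prev 1 | push {1}
  [9] u=3 | in ⊤ | out ⊤ | prev 1 | push {2}
  [10] u=0 | in 2 | out 2 | prev ⊥ | push {3}
  [11] u=4 | in ⊤ | out ⊤ | prev 1 | push {5}
  [12] u=1 | in ⊤ | out ⊤ | prev 0 | push {}
  [13] u=2 | in ⊤ | out ⊤ | ==
  [14] u=3 | in ⊤ | out ⊤ | ==
  [15] u=5 | in ⊤ | out ⊤ | prev 2 | push {0,2,4}
  [16] u=0 | in ⊤ | out ⊤ | prev 2 | push {3}
  [17] u=2 | in ⊤ | out ⊤ | ==
  [18] u=4 | in ⊤ | out ⊤ | ==
  [19] u=3 | in ⊤ | out ⊤ | ==

Converged values:
  [0] ⊤
  [1] ⊤
  [2] ⊤
  [3] ⊤
  [4] ⊤
  [5] ⊤

⊤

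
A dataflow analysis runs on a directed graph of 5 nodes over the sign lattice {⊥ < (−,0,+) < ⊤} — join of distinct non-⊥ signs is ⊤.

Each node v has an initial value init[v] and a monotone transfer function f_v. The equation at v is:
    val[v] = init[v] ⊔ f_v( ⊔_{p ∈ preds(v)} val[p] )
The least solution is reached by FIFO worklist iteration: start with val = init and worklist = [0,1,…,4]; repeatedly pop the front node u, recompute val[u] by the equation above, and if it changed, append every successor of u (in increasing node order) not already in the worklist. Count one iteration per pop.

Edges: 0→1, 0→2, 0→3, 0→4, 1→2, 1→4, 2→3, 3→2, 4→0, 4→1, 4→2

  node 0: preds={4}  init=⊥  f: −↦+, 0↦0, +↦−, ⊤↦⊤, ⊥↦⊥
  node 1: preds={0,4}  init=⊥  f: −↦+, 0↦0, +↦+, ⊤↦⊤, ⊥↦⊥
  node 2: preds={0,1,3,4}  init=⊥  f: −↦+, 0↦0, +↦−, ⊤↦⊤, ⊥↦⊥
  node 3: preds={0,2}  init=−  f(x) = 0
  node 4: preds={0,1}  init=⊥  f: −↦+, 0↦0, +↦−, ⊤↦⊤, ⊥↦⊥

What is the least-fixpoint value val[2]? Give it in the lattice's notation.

⊤

Worklist (7 pops):
  #1 pop 0: in=⊥ → ⊥ (no change)
  #2 pop 1: in=⊥ → ⊥ (no change)
  #3 pop 2: in=− → + (was ⊥); enqueue []
  #4 pop 3: in=+ → ⊤ (was −); enqueue [2]
  #5 pop 4: in=⊥ → ⊥ (no change)
  #6 pop 2: in=⊤ → ⊤ (was +); enqueue [3]
  #7 pop 3: in=⊤ → ⊤ (no change)

Fixpoint:
  val[0] = ⊥
  val[1] = ⊥
  val[2] = ⊤
  val[3] = ⊤
  val[4] = ⊥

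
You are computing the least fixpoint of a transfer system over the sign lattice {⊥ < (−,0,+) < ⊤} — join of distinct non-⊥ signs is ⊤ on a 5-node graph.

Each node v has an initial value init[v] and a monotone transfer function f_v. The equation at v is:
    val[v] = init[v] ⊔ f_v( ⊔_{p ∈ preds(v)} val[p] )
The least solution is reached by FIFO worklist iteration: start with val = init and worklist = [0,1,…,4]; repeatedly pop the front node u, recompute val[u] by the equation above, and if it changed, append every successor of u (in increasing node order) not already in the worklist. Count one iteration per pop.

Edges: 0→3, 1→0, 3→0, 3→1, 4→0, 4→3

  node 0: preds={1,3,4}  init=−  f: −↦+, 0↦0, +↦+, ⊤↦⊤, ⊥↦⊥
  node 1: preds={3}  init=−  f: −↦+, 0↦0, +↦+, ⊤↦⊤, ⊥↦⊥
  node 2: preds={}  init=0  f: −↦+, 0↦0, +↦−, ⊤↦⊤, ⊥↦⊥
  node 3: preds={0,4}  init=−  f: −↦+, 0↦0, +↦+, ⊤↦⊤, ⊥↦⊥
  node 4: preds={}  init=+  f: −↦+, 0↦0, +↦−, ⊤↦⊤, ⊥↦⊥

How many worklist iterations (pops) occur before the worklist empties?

Worklist (7 pops):
  #1 pop 0: in=⊤ → ⊤ (was −); enqueue []
  #2 pop 1: in=− → ⊤ (was −); enqueue [0]
  #3 pop 2: in=⊥ → 0 (no change)
  #4 pop 3: in=⊤ → ⊤ (was −); enqueue [1]
  #5 pop 4: in=⊥ → + (no change)
  #6 pop 0: in=⊤ → ⊤ (no change)
  #7 pop 1: in=⊤ → ⊤ (no change)

Fixpoint:
  val[0] = ⊤
  val[1] = ⊤
  val[2] = 0
  val[3] = ⊤
  val[4] = +

7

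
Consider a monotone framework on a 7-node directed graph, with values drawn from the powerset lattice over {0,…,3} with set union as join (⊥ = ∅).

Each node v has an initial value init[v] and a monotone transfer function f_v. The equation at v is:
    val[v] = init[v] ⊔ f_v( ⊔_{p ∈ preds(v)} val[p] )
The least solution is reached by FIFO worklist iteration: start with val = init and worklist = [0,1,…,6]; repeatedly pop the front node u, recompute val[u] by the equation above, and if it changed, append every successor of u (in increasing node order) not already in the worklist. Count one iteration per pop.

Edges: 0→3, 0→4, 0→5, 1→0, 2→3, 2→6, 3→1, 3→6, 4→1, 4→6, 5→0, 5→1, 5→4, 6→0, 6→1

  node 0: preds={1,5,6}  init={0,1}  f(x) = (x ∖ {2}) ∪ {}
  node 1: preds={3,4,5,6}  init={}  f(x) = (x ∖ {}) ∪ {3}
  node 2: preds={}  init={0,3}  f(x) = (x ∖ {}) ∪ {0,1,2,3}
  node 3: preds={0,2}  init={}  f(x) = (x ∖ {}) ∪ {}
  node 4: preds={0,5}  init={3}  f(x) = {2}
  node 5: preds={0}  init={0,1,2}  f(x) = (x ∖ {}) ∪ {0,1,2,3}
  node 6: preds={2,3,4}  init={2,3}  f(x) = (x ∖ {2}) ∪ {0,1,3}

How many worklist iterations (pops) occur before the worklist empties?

Trace (10 dequeues):
  [1] u=0 | in {0,1,2,3} | out {0,1,3} | prev {0,1} | push {}
  [2] u=1 | in {0,1,2,3} | out {0,1,2,3} | prev {} | push {0}
  [3] u=2 | in {} | out {0,1,2,3} | prev {0,3} | push {}
  [4] u=3 | in {0,1,2,3} | out {0,1,2,3} | prev {} | push {1}
  [5] u=4 | in {0,1,2,3} | out {2,3} | prev {3} | push {}
  [6] u=5 | in {0,1,3} | out {0,1,2,3} | prev {0,1,2} | push {4}
  [7] u=6 | in {0,1,2,3} | out {0,1,2,3} | prev {2,3} | push {}
  [8] u=0 | in {0,1,2,3} | out {0,1,3} | ==
  [9] u=1 | in {0,1,2,3} | out {0,1,2,3} | ==
  [10] u=4 | in {0,1,2,3} | out {2,3} | ==

Converged values:
  [0] {0,1,3}
  [1] {0,1,2,3}
  [2] {0,1,2,3}
  [3] {0,1,2,3}
  [4] {2,3}
  [5] {0,1,2,3}
  [6] {0,1,2,3}

10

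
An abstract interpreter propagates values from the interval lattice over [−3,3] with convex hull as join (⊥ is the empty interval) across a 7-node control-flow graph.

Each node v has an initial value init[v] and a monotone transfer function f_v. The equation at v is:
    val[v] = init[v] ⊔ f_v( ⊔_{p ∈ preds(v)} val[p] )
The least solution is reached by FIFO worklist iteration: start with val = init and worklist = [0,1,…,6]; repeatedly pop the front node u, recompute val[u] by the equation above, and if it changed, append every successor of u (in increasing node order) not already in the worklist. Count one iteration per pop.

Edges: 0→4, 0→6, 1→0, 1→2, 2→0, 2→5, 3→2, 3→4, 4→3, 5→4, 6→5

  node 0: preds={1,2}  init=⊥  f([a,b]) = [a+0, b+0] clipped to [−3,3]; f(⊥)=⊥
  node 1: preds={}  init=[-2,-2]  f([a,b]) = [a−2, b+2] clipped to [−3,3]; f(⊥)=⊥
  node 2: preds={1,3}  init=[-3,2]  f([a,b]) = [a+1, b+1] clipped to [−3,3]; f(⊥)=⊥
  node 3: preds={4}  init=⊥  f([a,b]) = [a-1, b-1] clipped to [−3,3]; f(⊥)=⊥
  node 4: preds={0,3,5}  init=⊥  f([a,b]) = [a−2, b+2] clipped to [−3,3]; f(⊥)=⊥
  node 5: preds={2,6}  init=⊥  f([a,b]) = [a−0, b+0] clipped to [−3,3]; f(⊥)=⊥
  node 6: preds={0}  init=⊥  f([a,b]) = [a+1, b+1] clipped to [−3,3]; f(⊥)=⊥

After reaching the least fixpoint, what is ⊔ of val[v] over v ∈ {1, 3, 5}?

Worklist (16 pops):
  #1 pop 0: in=[-3,2] → [-3,2] (was ⊥); enqueue []
  #2 pop 1: in=⊥ → [-2,-2] (no change)
  #3 pop 2: in=[-2,-2] → [-3,2] (no change)
  #4 pop 3: in=⊥ → ⊥ (no change)
  #5 pop 4: in=[-3,2] → [-3,3] (was ⊥); enqueue [3]
  #6 pop 5: in=[-3,2] → [-3,2] (was ⊥); enqueue [4]
  #7 pop 6: in=[-3,2] → [-2,3] (was ⊥); enqueue [5]
  #8 pop 3: in=[-3,3] → [-3,2] (was ⊥); enqueue [2]
  #9 pop 4: in=[-3,2] → [-3,3] (no change)
  #10 pop 5: in=[-3,3] → [-3,3] (was [-3,2]); enqueue [4]
  #11 pop 2: in=[-3,2] → [-3,3] (was [-3,2]); enqueue [0,5]
  #12 pop 4: in=[-3,3] → [-3,3] (no change)
  #13 pop 0: in=[-3,3] → [-3,3] (was [-3,2]); enqueue [4,6]
  #14 pop 5: in=[-3,3] → [-3,3] (no change)
  #15 pop 4: in=[-3,3] → [-3,3] (no change)
  #16 pop 6: in=[-3,3] → [-2,3] (no change)

Fixpoint:
  val[0] = [-3,3]
  val[1] = [-2,-2]
  val[2] = [-3,3]
  val[3] = [-3,2]
  val[4] = [-3,3]
  val[5] = [-3,3]
  val[6] = [-2,3]

[-3,3]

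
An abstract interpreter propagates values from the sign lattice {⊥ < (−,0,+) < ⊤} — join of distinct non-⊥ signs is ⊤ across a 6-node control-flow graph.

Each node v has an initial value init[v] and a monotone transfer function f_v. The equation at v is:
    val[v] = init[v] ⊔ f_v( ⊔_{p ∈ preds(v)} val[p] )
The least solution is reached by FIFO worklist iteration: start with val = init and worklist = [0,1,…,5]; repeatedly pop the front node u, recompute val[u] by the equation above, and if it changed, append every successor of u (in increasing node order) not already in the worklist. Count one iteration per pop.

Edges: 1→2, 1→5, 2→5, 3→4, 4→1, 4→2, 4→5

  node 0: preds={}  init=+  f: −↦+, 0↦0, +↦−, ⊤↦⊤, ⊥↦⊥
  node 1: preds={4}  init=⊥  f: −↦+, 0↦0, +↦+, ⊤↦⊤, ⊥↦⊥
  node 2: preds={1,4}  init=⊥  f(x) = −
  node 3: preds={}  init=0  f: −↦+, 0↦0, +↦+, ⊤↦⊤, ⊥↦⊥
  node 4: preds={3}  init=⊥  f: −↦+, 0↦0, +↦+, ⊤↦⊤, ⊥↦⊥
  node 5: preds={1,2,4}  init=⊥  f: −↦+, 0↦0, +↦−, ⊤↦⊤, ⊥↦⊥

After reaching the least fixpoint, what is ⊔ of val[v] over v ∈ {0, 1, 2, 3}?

⊤

Trace (9 dequeues):
  [1] u=0 | in ⊥ | out + | ==
  [2] u=1 | in ⊥ | out ⊥ | ==
  [3] u=2 | in ⊥ | out − | prev ⊥ | push {}
  [4] u=3 | in ⊥ | out 0 | ==
  [5] u=4 | in 0 | out 0 | prev ⊥ | push {1,2}
  [6] u=5 | in ⊤ | out ⊤ | prev ⊥ | push {}
  [7] u=1 | in 0 | out 0 | prev ⊥ | push {5}
  [8] u=2 | in 0 | out − | ==
  [9] u=5 | in ⊤ | out ⊤ | ==

Converged values:
  [0] +
  [1] 0
  [2] −
  [3] 0
  [4] 0
  [5] ⊤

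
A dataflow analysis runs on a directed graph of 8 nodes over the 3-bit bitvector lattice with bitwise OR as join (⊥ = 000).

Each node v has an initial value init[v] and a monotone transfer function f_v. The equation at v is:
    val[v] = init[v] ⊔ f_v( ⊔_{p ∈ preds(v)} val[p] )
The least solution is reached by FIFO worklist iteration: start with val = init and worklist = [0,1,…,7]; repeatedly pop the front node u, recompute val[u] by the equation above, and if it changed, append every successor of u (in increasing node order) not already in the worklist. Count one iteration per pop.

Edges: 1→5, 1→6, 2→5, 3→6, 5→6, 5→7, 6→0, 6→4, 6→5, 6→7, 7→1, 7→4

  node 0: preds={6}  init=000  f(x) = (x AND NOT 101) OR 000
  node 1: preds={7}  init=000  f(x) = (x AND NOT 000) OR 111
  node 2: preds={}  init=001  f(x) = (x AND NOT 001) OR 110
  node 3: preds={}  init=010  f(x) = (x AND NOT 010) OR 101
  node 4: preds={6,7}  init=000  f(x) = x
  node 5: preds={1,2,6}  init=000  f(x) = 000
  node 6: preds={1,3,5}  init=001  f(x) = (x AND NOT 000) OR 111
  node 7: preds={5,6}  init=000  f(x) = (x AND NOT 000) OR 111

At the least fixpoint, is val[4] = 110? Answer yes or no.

no

Trace (12 dequeues):
  [1] u=0 | in 001 | out 000 | ==
  [2] u=1 | in 000 | out 111 | prev 000 | push {}
  [3] u=2 | in 000 | out 111 | prev 001 | push {}
  [4] u=3 | in 000 | out 111 | prev 010 | push {}
  [5] u=4 | in 001 | out 001 | prev 000 | push {}
  [6] u=5 | in 111 | out 000 | ==
  [7] u=6 | in 111 | out 111 | prev 001 | push {0,4,5}
  [8] u=7 | in 111 | out 111 | prev 000 | push {1}
  [9] u=0 | in 111 | out 010 | prev 000 | push {}
  [10] u=4 | in 111 | out 111 | prev 001 | push {}
  [11] u=5 | in 111 | out 000 | ==
  [12] u=1 | in 111 | out 111 | ==

Converged values:
  [0] 010
  [1] 111
  [2] 111
  [3] 111
  [4] 111
  [5] 000
  [6] 111
  [7] 111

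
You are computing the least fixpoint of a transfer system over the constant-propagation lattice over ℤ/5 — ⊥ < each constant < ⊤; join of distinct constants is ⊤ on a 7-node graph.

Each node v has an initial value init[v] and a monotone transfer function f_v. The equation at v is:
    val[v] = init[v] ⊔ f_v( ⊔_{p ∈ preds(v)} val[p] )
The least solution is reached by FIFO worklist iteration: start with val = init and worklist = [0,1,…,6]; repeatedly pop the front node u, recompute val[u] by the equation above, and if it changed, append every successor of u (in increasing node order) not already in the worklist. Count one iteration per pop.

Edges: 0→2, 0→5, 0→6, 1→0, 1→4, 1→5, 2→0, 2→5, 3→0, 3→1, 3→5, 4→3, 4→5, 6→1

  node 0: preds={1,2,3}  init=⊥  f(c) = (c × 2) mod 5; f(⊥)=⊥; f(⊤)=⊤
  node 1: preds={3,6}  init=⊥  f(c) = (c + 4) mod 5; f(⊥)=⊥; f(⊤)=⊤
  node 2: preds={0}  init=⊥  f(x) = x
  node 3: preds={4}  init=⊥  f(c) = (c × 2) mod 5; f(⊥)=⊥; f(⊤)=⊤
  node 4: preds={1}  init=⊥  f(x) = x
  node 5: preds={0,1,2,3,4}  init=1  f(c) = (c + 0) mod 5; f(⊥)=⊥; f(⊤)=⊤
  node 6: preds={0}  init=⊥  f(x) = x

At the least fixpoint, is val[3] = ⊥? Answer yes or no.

Trace (7 dequeues):
  [1] u=0 | in ⊥ | out ⊥ | ==
  [2] u=1 | in ⊥ | out ⊥ | ==
  [3] u=2 | in ⊥ | out ⊥ | ==
  [4] u=3 | in ⊥ | out ⊥ | ==
  [5] u=4 | in ⊥ | out ⊥ | ==
  [6] u=5 | in ⊥ | out 1 | ==
  [7] u=6 | in ⊥ | out ⊥ | ==

Converged values:
  [0] ⊥
  [1] ⊥
  [2] ⊥
  [3] ⊥
  [4] ⊥
  [5] 1
  [6] ⊥

yes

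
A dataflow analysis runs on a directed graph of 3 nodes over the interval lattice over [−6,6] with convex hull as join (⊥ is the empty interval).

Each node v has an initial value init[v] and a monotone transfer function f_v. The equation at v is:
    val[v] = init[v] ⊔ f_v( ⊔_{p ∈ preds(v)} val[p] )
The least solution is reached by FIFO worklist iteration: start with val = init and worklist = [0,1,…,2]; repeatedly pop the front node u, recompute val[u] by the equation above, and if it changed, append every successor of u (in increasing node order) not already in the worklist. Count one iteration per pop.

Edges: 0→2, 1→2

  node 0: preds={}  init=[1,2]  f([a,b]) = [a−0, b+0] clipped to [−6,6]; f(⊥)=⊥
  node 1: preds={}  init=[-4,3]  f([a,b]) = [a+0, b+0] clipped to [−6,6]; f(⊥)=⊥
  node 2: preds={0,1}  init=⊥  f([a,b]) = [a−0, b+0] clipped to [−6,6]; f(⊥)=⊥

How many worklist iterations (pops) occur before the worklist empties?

3

Worklist (3 pops):
  #1 pop 0: in=⊥ → [1,2] (no change)
  #2 pop 1: in=⊥ → [-4,3] (no change)
  #3 pop 2: in=[-4,3] → [-4,3] (was ⊥); enqueue []

Fixpoint:
  val[0] = [1,2]
  val[1] = [-4,3]
  val[2] = [-4,3]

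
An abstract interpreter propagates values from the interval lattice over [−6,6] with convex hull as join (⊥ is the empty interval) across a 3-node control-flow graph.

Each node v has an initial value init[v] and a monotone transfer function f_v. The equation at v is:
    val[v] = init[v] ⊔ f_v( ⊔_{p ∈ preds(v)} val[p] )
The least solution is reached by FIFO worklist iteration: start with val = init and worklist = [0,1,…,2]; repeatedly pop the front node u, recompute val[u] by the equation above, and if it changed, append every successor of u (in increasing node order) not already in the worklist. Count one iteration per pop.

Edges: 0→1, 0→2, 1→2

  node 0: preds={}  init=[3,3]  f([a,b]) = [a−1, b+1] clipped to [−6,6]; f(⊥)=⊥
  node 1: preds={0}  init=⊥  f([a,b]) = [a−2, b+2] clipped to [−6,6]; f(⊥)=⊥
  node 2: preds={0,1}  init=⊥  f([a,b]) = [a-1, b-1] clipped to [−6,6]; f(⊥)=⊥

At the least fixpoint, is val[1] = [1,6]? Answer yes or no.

Worklist (3 pops):
  #1 pop 0: in=⊥ → [3,3] (no change)
  #2 pop 1: in=[3,3] → [1,5] (was ⊥); enqueue []
  #3 pop 2: in=[1,5] → [0,4] (was ⊥); enqueue []

Fixpoint:
  val[0] = [3,3]
  val[1] = [1,5]
  val[2] = [0,4]

no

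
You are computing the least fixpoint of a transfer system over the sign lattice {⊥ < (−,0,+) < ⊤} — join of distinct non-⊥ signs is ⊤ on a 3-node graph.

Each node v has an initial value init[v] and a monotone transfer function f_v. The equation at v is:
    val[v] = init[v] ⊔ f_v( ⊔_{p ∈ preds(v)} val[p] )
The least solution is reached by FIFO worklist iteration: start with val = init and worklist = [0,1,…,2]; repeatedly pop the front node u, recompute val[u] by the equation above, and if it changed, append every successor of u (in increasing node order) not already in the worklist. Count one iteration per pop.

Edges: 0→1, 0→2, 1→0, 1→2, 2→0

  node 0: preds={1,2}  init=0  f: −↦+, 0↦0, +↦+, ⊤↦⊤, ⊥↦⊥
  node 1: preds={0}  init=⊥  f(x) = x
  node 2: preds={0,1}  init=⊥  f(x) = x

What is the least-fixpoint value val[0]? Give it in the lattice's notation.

Trace (4 dequeues):
  [1] u=0 | in ⊥ | out 0 | ==
  [2] u=1 | in 0 | out 0 | prev ⊥ | push {0}
  [3] u=2 | in 0 | out 0 | prev ⊥ | push {}
  [4] u=0 | in 0 | out 0 | ==

Converged values:
  [0] 0
  [1] 0
  [2] 0

0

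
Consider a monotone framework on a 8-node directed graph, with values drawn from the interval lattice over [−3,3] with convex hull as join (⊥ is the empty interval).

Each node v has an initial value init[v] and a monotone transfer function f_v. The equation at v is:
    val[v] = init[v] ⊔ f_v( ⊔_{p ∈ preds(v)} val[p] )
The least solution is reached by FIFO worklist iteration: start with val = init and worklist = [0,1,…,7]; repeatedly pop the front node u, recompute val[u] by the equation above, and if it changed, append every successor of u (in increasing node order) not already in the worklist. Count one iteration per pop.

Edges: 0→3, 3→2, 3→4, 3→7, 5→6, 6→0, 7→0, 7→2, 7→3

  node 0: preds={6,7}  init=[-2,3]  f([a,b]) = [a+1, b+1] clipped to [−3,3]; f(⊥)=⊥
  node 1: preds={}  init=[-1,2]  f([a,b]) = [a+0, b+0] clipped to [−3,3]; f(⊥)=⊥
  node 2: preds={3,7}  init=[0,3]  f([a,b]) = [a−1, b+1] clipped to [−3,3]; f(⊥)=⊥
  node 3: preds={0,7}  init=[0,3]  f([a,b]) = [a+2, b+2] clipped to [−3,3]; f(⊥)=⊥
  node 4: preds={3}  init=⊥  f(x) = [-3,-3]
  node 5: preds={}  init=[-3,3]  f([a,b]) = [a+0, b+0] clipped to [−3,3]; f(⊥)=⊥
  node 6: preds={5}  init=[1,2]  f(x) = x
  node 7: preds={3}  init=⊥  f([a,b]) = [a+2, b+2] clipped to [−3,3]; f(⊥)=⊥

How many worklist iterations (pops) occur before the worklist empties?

Iteration log — 11 steps:
  step 1. node 0  ⊔preds=[1,2]  new=[-2,3]  stable
  step 2. node 1  ⊔preds=⊥  new=[-1,2]  stable
  step 3. node 2  ⊔preds=[0,3]  new=[-1,3]  old=[0,3]  +wl: 
  step 4. node 3  ⊔preds=[-2,3]  new=[0,3]  stable
  step 5. node 4  ⊔preds=[0,3]  new=[-3,-3]  old=⊥  +wl: 
  step 6. node 5  ⊔preds=⊥  new=[-3,3]  stable
  step 7. node 6  ⊔preds=[-3,3]  new=[-3,3]  old=[1,2]  +wl: 0
  step 8. node 7  ⊔preds=[0,3]  new=[2,3]  old=⊥  +wl: 2,3
  step 9. node 0  ⊔preds=[-3,3]  new=[-2,3]  stable
  step 10. node 2  ⊔preds=[0,3]  new=[-1,3]  stable
  step 11. node 3  ⊔preds=[-2,3]  new=[0,3]  stable

Least fixpoint reached:
  node 0: [-2,3]
  node 1: [-1,2]
  node 2: [-1,3]
  node 3: [0,3]
  node 4: [-3,-3]
  node 5: [-3,3]
  node 6: [-3,3]
  node 7: [2,3]

11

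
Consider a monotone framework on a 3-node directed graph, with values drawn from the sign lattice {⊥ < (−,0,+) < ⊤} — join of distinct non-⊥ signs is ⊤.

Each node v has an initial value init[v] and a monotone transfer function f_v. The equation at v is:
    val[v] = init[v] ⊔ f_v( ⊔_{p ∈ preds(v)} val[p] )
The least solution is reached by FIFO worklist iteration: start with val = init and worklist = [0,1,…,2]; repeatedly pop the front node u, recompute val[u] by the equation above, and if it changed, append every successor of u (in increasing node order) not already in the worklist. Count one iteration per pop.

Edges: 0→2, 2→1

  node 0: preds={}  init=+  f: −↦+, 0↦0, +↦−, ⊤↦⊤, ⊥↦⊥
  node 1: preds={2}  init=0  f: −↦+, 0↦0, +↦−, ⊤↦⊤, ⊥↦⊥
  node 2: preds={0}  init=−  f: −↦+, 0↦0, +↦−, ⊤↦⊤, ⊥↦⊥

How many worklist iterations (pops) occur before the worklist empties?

Worklist (3 pops):
  #1 pop 0: in=⊥ → + (no change)
  #2 pop 1: in=− → ⊤ (was 0); enqueue []
  #3 pop 2: in=+ → − (no change)

Fixpoint:
  val[0] = +
  val[1] = ⊤
  val[2] = −

3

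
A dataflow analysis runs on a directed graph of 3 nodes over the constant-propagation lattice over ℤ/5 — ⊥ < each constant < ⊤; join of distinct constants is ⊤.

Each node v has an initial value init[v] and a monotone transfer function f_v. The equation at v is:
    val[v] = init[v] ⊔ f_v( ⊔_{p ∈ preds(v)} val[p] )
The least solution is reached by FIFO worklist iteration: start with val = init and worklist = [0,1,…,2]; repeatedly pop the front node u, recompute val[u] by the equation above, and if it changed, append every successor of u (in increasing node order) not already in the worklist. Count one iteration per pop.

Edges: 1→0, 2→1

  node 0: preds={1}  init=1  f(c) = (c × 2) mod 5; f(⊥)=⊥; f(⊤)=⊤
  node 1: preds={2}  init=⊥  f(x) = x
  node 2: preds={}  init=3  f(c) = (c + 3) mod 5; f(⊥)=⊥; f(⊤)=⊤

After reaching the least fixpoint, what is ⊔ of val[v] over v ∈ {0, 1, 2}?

⊤

Worklist (4 pops):
  #1 pop 0: in=⊥ → 1 (no change)
  #2 pop 1: in=3 → 3 (was ⊥); enqueue [0]
  #3 pop 2: in=⊥ → 3 (no change)
  #4 pop 0: in=3 → 1 (no change)

Fixpoint:
  val[0] = 1
  val[1] = 3
  val[2] = 3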